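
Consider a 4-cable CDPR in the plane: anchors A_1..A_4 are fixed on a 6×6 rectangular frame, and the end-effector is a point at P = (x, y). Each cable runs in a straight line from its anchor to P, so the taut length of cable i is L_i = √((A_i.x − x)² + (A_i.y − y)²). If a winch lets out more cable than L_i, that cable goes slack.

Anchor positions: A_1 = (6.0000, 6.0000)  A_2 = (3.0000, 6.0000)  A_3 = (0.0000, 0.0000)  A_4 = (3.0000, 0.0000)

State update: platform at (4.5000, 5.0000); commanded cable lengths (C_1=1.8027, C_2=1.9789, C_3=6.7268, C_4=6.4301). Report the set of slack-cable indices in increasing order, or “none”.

cable 1: √((1.5000)²+(1.0000)²)=1.8028, C_1=1.8027: taut
cable 2: √((-1.5000)²+(1.0000)²)=1.8028, C_2=1.9789: slack
cable 3: √((-4.5000)²+(-5.0000)²)=6.7268, C_3=6.7268: taut
cable 4: √((-1.5000)²+(-5.0000)²)=5.2202, C_4=6.4301: slack

2, 4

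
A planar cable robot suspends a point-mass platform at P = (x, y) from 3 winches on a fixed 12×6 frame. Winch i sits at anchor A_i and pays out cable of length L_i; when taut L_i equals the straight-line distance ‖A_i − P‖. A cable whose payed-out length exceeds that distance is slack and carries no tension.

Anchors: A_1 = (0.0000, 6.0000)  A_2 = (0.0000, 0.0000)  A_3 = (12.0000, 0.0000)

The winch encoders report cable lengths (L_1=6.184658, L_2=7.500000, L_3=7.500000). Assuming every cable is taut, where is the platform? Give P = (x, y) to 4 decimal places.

(6.0000, 4.5000)

each cable: (A_i−P)·(A_i−P) = L_i²; let q_i = ‖A_i‖²−L_i²
q_1 = 0.0000+36.0000−38.2500 = -2.2500
row 1: 0.0000x + 12.0000y = 54.0000  (q_2=-56.2500)
row 2: -24.0000x + 12.0000y = -90.0000  (q_3=87.7500)
Cramer on rows 1–2 → x = 6.0000, y = 4.5000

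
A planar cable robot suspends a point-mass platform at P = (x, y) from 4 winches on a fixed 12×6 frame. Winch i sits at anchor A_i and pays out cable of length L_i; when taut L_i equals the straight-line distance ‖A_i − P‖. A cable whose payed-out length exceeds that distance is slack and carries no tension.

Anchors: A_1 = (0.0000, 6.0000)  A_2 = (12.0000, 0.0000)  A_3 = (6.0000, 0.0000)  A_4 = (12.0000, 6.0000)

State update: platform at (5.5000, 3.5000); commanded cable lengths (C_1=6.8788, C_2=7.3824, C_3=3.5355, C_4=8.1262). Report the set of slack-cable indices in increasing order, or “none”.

1, 4

cable 1: √((-5.5000)²+(2.5000)²)=6.0415, C_1=6.8788: slack
cable 2: √((6.5000)²+(-3.5000)²)=7.3824, C_2=7.3824: taut
cable 3: √((0.5000)²+(-3.5000)²)=3.5355, C_3=3.5355: taut
cable 4: √((6.5000)²+(2.5000)²)=6.9642, C_4=8.1262: slack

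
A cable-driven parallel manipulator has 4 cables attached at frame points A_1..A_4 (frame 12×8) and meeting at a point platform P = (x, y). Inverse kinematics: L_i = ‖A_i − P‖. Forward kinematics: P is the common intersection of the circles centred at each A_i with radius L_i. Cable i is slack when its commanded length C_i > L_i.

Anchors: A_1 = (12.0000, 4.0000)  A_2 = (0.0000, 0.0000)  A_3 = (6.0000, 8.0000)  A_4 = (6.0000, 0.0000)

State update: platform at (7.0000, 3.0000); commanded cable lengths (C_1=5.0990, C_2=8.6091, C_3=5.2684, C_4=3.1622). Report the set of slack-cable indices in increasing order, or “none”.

2, 3

cable 1: √((5.0000)²+(1.0000)²)=5.0990, C_1=5.0990: taut
cable 2: √((-7.0000)²+(-3.0000)²)=7.6158, C_2=8.6091: slack
cable 3: √((-1.0000)²+(5.0000)²)=5.0990, C_3=5.2684: slack
cable 4: √((-1.0000)²+(-3.0000)²)=3.1623, C_4=3.1622: taut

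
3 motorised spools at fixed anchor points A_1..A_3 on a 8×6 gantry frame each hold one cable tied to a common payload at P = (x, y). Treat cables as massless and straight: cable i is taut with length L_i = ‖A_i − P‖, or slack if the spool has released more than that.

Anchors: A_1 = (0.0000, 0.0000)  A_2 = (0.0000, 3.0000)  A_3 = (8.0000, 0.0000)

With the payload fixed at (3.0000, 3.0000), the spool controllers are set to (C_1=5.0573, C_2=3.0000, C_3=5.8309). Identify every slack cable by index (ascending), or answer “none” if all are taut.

cable 1: L_1 = ‖A_1−P‖ = 4.2426;  C_1 = 5.0573 → slack
cable 2: L_2 = ‖A_2−P‖ = 3.0000;  C_2 = 3.0000 → taut
cable 3: L_3 = ‖A_3−P‖ = 5.8310;  C_3 = 5.8309 → taut

1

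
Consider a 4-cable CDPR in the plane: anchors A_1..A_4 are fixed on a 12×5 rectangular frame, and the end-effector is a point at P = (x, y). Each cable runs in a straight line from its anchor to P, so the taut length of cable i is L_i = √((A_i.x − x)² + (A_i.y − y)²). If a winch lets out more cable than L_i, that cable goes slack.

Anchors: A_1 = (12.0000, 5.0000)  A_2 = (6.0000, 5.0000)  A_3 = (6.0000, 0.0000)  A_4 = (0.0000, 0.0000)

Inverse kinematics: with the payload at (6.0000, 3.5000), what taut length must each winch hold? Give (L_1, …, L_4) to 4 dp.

(6.1847, 1.5000, 3.5000, 6.9462)

L_1 = √((12.0000−6.0000)² + (5.0000−3.5000)²) = 6.1847
L_2 = √((6.0000−6.0000)² + (5.0000−3.5000)²) = 1.5000
L_3 = √((6.0000−6.0000)² + (0.0000−3.5000)²) = 3.5000
L_4 = √((0.0000−6.0000)² + (0.0000−3.5000)²) = 6.9462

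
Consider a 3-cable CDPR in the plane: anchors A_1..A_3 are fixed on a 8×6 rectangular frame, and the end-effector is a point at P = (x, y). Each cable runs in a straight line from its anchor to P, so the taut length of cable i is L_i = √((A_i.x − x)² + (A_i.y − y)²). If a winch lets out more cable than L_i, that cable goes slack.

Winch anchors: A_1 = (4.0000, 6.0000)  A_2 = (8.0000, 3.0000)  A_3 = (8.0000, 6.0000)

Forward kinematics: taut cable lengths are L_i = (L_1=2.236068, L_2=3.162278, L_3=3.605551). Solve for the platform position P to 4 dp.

each cable: (A_i−P)·(A_i−P) = L_i²; let q_i = ‖A_i‖²−L_i²
q_1 = 16.0000+36.0000−5.0000 = 47.0000
row 1: -8.0000x + 6.0000y = -16.0000  (q_2=63.0000)
row 2: -8.0000x + 0.0000y = -40.0000  (q_3=87.0000)
Cramer on rows 1–2 → x = 5.0000, y = 4.0000

(5.0000, 4.0000)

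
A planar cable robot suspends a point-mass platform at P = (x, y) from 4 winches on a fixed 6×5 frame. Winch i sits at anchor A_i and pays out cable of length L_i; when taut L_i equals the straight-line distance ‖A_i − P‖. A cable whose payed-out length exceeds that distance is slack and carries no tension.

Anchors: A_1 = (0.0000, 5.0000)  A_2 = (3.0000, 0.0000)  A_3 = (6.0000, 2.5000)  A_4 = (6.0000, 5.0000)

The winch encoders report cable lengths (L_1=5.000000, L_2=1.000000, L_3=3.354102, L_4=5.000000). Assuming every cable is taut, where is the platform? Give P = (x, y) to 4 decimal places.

circle eqns → linear via eq_j − eq_1; set q_j = A_j·A_j − L_j²
q_1 = 0.0000+25.0000−25.0000 = 0.0000
-6.0000·x + 10.0000·y = q_1−q_2 = -8.0000
-12.0000·x + 5.0000·y = q_1−q_3 = -31.0000
-12.0000·x + 0.0000·y = q_1−q_4 = -36.0000
solve first two rows → x=3.0000, y=1.0000
check cable 4: ‖A_4−P‖² = 25.0000 ≈ L_4² = 25.0000 ✓

(3.0000, 1.0000)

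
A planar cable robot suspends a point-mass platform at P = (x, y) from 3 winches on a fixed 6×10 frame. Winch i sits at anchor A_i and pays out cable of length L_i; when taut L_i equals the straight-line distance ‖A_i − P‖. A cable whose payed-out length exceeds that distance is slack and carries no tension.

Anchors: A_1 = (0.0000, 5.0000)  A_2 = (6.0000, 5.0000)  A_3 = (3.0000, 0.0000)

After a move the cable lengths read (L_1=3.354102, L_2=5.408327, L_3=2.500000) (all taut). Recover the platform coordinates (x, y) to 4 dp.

circle eqns → linear via eq_j − eq_1; set c_j = A_j·A_j − L_j²
c_1 = 0.0000+25.0000−11.2500 = 13.7500
-12.0000·x + 0.0000·y = c_1−c_2 = -18.0000
-6.0000·x + 10.0000·y = c_1−c_3 = 11.0000
solve first two rows → x=1.5000, y=2.0000

(1.5000, 2.0000)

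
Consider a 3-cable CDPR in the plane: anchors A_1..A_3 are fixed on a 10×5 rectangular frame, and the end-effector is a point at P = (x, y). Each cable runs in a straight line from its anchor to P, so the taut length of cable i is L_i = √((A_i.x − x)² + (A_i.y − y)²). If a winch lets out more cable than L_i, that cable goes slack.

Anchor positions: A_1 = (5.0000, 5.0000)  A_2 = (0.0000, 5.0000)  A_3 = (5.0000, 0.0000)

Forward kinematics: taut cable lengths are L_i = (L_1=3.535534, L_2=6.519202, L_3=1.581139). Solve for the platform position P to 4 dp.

circle eqns → linear via eq_j − eq_1; set k_j = A_j·A_j − L_j²
k_1 = 25.0000+25.0000−12.5000 = 37.5000
10.0000·x + 0.0000·y = k_1−k_2 = 55.0000
0.0000·x + 10.0000·y = k_1−k_3 = 15.0000
solve first two rows → x=5.5000, y=1.5000

(5.5000, 1.5000)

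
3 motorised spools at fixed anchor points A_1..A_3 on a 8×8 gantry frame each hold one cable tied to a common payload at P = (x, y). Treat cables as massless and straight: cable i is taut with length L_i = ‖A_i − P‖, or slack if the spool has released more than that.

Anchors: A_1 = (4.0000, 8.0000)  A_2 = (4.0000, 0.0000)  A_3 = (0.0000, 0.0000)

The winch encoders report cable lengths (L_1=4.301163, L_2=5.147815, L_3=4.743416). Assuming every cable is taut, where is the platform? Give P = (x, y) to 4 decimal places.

(1.5000, 4.5000)

circle eqns → linear via eq_j − eq_1; set c_j = A_j·A_j − L_j²
c_1 = 16.0000+64.0000−18.5000 = 61.5000
0.0000·x + 16.0000·y = c_1−c_2 = 72.0000
8.0000·x + 16.0000·y = c_1−c_3 = 84.0000
solve first two rows → x=1.5000, y=4.5000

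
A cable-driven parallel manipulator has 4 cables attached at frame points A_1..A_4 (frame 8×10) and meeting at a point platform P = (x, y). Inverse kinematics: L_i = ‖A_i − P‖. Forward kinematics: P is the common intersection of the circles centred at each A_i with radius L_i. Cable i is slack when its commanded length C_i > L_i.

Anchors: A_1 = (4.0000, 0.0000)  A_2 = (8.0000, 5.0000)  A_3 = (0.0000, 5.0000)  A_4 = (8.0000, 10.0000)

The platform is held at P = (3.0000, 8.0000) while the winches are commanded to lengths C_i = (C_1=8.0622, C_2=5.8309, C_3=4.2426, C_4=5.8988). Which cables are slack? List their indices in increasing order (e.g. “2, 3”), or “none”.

4

cable 1: L_1 = ‖A_1−P‖ = 8.0623;  C_1 = 8.0622 → taut
cable 2: L_2 = ‖A_2−P‖ = 5.8310;  C_2 = 5.8309 → taut
cable 3: L_3 = ‖A_3−P‖ = 4.2426;  C_3 = 4.2426 → taut
cable 4: L_4 = ‖A_4−P‖ = 5.3852;  C_4 = 5.8988 → slack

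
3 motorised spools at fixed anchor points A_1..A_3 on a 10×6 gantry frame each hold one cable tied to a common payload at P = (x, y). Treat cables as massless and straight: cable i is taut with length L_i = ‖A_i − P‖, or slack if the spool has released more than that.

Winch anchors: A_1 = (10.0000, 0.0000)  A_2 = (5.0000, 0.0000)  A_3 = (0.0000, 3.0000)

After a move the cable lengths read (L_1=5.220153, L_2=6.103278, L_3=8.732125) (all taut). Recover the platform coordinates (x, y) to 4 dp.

expand ‖A_i−P‖²=L_i² and subtract eq 1 (k_i ≔ ‖A_i‖²−L_i²)
k_1 = 100.0000+0.0000−27.2500 = 72.7500
eq1−eq2 → [10.0000  0.0000]·P = 85.0000
eq1−eq3 → [20.0000  -6.0000]·P = 140.0000
2×2 solve → P = (8.5000, 5.0000)

(8.5000, 5.0000)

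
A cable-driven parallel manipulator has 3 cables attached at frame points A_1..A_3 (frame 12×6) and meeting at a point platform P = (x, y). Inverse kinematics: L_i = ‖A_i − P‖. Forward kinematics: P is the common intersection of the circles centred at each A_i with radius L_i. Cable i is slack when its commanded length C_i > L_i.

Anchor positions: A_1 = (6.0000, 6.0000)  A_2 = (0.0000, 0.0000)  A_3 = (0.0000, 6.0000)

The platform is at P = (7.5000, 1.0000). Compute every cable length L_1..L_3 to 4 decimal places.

(5.2202, 7.5664, 9.0139)

L_1 = √((6.0000−7.5000)² + (6.0000−1.0000)²) = 5.2202
L_2 = √((0.0000−7.5000)² + (0.0000−1.0000)²) = 7.5664
L_3 = √((0.0000−7.5000)² + (6.0000−1.0000)²) = 9.0139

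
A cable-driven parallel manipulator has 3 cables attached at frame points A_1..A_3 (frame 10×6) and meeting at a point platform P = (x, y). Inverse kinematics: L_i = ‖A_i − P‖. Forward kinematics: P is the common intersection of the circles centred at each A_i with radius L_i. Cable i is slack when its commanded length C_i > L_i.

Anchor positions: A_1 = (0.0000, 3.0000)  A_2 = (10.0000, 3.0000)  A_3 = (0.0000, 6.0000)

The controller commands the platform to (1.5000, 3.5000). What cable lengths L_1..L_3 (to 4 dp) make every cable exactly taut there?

L_1: Δ = A_1−P = (-1.5000, -0.5000) → ‖Δ‖ = √2.5000 = 1.5811
L_2: Δ = A_2−P = (8.5000, -0.5000) → ‖Δ‖ = √72.5000 = 8.5147
L_3: Δ = A_3−P = (-1.5000, 2.5000) → ‖Δ‖ = √8.5000 = 2.9155

(1.5811, 8.5147, 2.9155)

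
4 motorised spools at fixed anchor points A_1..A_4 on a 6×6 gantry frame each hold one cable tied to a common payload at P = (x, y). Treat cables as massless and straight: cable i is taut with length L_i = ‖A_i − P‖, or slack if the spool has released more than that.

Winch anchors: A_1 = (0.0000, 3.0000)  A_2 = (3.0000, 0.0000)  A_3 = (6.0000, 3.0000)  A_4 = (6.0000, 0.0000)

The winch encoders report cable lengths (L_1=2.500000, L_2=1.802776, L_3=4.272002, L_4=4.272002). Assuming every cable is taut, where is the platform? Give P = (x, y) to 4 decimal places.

(2.0000, 1.5000)

circle eqns → linear via eq_j − eq_1; set q_j = A_j·A_j − L_j²
q_1 = 0.0000+9.0000−6.2500 = 2.7500
-6.0000·x + 6.0000·y = q_1−q_2 = -3.0000
-12.0000·x + 0.0000·y = q_1−q_3 = -24.0000
-12.0000·x + 6.0000·y = q_1−q_4 = -15.0000
solve first two rows → x=2.0000, y=1.5000
check cable 4: ‖A_4−P‖² = 18.2500 ≈ L_4² = 18.2500 ✓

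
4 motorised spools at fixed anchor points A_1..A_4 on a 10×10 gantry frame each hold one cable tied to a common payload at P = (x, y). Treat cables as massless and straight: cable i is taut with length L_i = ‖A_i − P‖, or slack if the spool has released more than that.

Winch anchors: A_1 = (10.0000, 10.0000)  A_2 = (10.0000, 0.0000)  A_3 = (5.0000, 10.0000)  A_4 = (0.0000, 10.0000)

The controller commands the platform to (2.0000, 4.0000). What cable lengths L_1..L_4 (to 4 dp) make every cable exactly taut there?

(10.0000, 8.9443, 6.7082, 6.3246)

L_1 = √((10.0000−2.0000)² + (10.0000−4.0000)²) = 10.0000
L_2 = √((10.0000−2.0000)² + (0.0000−4.0000)²) = 8.9443
L_3 = √((5.0000−2.0000)² + (10.0000−4.0000)²) = 6.7082
L_4 = √((0.0000−2.0000)² + (10.0000−4.0000)²) = 6.3246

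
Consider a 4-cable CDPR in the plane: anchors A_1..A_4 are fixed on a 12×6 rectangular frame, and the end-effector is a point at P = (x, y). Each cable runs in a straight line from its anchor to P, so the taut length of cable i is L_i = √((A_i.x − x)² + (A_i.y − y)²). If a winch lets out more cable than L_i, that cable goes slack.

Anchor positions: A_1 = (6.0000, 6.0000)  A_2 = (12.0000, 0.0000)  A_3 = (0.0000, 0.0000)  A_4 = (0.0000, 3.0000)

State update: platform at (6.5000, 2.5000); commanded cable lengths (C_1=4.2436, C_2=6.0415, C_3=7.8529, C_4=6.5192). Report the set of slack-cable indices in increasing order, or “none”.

1, 3

cable 1: √((-0.5000)²+(3.5000)²)=3.5355, C_1=4.2436: slack
cable 2: √((5.5000)²+(-2.5000)²)=6.0415, C_2=6.0415: taut
cable 3: √((-6.5000)²+(-2.5000)²)=6.9642, C_3=7.8529: slack
cable 4: √((-6.5000)²+(0.5000)²)=6.5192, C_4=6.5192: taut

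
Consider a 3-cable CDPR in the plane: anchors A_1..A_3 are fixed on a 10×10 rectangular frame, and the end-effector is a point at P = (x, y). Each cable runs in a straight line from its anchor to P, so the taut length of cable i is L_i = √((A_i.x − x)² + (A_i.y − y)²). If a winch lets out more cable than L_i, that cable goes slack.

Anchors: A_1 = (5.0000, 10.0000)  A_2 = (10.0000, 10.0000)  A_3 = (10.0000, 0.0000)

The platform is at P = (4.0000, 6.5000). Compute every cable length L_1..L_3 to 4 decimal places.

L_1: Δ = A_1−P = (1.0000, 3.5000) → ‖Δ‖ = √13.2500 = 3.6401
L_2: Δ = A_2−P = (6.0000, 3.5000) → ‖Δ‖ = √48.2500 = 6.9462
L_3: Δ = A_3−P = (6.0000, -6.5000) → ‖Δ‖ = √78.2500 = 8.8459

(3.6401, 6.9462, 8.8459)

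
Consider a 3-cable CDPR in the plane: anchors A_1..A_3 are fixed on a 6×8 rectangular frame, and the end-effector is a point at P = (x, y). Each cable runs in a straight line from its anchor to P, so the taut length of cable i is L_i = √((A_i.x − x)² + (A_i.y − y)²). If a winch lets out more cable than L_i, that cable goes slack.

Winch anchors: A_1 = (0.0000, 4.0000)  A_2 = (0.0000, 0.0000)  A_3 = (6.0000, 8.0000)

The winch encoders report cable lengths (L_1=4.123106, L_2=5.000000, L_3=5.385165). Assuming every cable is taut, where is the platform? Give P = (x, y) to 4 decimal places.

expand ‖A_i−P‖²=L_i² and subtract eq 1 (c_i ≔ ‖A_i‖²−L_i²)
c_1 = 0.0000+16.0000−17.0000 = -1.0000
eq1−eq2 → [0.0000  8.0000]·P = 24.0000
eq1−eq3 → [-12.0000  -8.0000]·P = -72.0000
2×2 solve → P = (4.0000, 3.0000)

(4.0000, 3.0000)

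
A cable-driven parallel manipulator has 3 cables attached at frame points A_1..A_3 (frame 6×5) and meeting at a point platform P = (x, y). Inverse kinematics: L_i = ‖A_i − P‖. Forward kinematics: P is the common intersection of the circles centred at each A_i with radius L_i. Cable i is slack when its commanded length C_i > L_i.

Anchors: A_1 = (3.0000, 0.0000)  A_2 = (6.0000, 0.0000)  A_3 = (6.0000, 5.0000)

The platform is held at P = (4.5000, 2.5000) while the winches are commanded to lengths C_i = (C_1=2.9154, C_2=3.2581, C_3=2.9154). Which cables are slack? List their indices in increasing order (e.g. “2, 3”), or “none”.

2

cable 1: √((-1.5000)²+(-2.5000)²)=2.9155, C_1=2.9154: taut
cable 2: √((1.5000)²+(-2.5000)²)=2.9155, C_2=3.2581: slack
cable 3: √((1.5000)²+(2.5000)²)=2.9155, C_3=2.9154: taut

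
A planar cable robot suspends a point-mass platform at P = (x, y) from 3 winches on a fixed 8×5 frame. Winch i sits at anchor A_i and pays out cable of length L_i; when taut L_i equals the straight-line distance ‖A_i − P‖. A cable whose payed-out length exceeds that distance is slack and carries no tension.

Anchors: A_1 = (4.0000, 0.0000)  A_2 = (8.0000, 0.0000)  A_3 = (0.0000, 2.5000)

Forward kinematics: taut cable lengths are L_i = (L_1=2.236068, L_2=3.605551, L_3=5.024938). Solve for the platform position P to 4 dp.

(5.0000, 2.0000)

each cable: (A_i−P)·(A_i−P) = L_i²; let k_i = ‖A_i‖²−L_i²
k_1 = 16.0000+0.0000−5.0000 = 11.0000
row 1: -8.0000x + 0.0000y = -40.0000  (k_2=51.0000)
row 2: 8.0000x − 5.0000y = 30.0000  (k_3=-19.0000)
Cramer on rows 1–2 → x = 5.0000, y = 2.0000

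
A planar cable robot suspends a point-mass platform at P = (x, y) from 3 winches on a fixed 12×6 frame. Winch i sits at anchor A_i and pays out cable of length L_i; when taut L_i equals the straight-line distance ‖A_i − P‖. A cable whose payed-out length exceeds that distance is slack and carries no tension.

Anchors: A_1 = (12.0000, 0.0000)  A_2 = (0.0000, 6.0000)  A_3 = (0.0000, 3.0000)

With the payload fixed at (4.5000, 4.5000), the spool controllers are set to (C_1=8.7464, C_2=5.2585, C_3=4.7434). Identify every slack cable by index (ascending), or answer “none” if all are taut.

cable 1: √((7.5000)²+(-4.5000)²)=8.7464, C_1=8.7464: taut
cable 2: √((-4.5000)²+(1.5000)²)=4.7434, C_2=5.2585: slack
cable 3: √((-4.5000)²+(-1.5000)²)=4.7434, C_3=4.7434: taut

2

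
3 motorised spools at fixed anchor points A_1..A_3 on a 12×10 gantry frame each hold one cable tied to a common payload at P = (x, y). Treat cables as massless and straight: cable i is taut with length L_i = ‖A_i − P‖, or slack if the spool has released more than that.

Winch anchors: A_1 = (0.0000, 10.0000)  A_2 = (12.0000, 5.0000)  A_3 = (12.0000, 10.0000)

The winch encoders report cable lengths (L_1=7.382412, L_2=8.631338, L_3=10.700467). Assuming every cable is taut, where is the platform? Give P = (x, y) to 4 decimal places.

expand ‖A_i−P‖²=L_i² and subtract eq 1 (k_i ≔ ‖A_i‖²−L_i²)
k_1 = 0.0000+100.0000−54.5000 = 45.5000
eq1−eq2 → [-24.0000  10.0000]·P = -49.0000
eq1−eq3 → [-24.0000  0.0000]·P = -84.0000
2×2 solve → P = (3.5000, 3.5000)

(3.5000, 3.5000)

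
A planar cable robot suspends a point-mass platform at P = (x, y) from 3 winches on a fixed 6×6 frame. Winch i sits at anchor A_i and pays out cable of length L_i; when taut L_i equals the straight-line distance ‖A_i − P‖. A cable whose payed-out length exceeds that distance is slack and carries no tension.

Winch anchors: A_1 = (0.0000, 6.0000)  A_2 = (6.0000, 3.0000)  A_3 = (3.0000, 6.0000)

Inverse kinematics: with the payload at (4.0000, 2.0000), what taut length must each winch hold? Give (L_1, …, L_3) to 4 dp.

(5.6569, 2.2361, 4.1231)

cable 1: Δx=-4.0000, Δy=4.0000; L_1 = √(Δx²+Δy²) = 5.6569
cable 2: Δx=2.0000, Δy=1.0000; L_2 = √(Δx²+Δy²) = 2.2361
cable 3: Δx=-1.0000, Δy=4.0000; L_3 = √(Δx²+Δy²) = 4.1231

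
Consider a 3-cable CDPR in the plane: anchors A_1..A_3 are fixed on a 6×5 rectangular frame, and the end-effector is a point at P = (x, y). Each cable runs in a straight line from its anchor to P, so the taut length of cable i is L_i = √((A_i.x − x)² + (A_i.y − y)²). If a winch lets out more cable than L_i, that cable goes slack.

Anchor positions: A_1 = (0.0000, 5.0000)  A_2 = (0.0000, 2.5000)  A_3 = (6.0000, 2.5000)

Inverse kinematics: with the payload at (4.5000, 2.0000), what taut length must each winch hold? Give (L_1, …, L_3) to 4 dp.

(5.4083, 4.5277, 1.5811)

L_1: Δ = A_1−P = (-4.5000, 3.0000) → ‖Δ‖ = √29.2500 = 5.4083
L_2: Δ = A_2−P = (-4.5000, 0.5000) → ‖Δ‖ = √20.5000 = 4.5277
L_3: Δ = A_3−P = (1.5000, 0.5000) → ‖Δ‖ = √2.5000 = 1.5811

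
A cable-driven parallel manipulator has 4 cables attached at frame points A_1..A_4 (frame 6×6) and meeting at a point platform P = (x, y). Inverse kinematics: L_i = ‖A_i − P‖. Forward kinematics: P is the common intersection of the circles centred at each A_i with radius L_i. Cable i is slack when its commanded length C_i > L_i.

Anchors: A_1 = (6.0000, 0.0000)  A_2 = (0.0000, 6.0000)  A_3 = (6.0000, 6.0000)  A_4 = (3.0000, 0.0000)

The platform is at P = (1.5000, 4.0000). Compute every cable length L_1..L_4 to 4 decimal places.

(6.0208, 2.5000, 4.9244, 4.2720)

L_1 = √((6.0000−1.5000)² + (0.0000−4.0000)²) = 6.0208
L_2 = √((0.0000−1.5000)² + (6.0000−4.0000)²) = 2.5000
L_3 = √((6.0000−1.5000)² + (6.0000−4.0000)²) = 4.9244
L_4 = √((3.0000−1.5000)² + (0.0000−4.0000)²) = 4.2720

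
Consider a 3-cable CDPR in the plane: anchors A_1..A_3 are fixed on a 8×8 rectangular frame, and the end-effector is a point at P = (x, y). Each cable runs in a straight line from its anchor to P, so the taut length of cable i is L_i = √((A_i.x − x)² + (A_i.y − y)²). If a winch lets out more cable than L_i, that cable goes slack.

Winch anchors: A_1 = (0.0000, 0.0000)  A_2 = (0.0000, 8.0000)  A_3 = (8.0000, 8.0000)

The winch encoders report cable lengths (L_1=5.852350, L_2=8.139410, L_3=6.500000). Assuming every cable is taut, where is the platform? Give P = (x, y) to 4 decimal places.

(5.5000, 2.0000)

circle eqns → linear via eq_j − eq_1; set c_j = A_j·A_j − L_j²
c_1 = 0.0000+0.0000−34.2500 = -34.2500
0.0000·x − 16.0000·y = c_1−c_2 = -32.0000
-16.0000·x − 16.0000·y = c_1−c_3 = -120.0000
solve first two rows → x=5.5000, y=2.0000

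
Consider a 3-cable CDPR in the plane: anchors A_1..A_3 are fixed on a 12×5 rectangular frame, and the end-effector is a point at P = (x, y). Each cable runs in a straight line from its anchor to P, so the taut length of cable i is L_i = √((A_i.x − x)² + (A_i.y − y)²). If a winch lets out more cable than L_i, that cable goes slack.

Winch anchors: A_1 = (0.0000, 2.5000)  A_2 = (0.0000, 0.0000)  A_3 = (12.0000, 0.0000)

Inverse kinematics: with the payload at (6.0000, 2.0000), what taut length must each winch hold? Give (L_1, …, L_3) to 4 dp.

(6.0208, 6.3246, 6.3246)

L_1: Δ = A_1−P = (-6.0000, 0.5000) → ‖Δ‖ = √36.2500 = 6.0208
L_2: Δ = A_2−P = (-6.0000, -2.0000) → ‖Δ‖ = √40.0000 = 6.3246
L_3: Δ = A_3−P = (6.0000, -2.0000) → ‖Δ‖ = √40.0000 = 6.3246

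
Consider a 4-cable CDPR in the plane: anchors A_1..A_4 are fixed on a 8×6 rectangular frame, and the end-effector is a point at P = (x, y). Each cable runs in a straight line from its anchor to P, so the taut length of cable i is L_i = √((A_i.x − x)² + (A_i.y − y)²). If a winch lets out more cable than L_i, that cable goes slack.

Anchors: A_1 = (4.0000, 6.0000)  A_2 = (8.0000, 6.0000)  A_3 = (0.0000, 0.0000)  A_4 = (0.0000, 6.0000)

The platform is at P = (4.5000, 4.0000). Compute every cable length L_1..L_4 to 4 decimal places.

L_1: Δ = A_1−P = (-0.5000, 2.0000) → ‖Δ‖ = √4.2500 = 2.0616
L_2: Δ = A_2−P = (3.5000, 2.0000) → ‖Δ‖ = √16.2500 = 4.0311
L_3: Δ = A_3−P = (-4.5000, -4.0000) → ‖Δ‖ = √36.2500 = 6.0208
L_4: Δ = A_4−P = (-4.5000, 2.0000) → ‖Δ‖ = √24.2500 = 4.9244

(2.0616, 4.0311, 6.0208, 4.9244)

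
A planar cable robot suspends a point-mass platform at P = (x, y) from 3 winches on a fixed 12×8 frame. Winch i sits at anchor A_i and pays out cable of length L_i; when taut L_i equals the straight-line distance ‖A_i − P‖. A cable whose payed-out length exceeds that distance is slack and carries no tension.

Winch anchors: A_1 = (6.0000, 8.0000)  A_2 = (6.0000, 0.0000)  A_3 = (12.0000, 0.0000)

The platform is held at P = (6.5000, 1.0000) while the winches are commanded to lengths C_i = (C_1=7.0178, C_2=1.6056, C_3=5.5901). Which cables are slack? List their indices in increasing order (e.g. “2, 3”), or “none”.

2

cable 1: √((-0.5000)²+(7.0000)²)=7.0178, C_1=7.0178: taut
cable 2: √((-0.5000)²+(-1.0000)²)=1.1180, C_2=1.6056: slack
cable 3: √((5.5000)²+(-1.0000)²)=5.5902, C_3=5.5901: taut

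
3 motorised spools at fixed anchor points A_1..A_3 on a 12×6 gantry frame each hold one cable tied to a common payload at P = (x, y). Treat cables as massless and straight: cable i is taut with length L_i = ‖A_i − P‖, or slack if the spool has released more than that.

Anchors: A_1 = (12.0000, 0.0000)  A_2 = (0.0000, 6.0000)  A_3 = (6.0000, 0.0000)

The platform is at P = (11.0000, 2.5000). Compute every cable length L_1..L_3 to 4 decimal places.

(2.6926, 11.5434, 5.5902)

L_1: Δ = A_1−P = (1.0000, -2.5000) → ‖Δ‖ = √7.2500 = 2.6926
L_2: Δ = A_2−P = (-11.0000, 3.5000) → ‖Δ‖ = √133.2500 = 11.5434
L_3: Δ = A_3−P = (-5.0000, -2.5000) → ‖Δ‖ = √31.2500 = 5.5902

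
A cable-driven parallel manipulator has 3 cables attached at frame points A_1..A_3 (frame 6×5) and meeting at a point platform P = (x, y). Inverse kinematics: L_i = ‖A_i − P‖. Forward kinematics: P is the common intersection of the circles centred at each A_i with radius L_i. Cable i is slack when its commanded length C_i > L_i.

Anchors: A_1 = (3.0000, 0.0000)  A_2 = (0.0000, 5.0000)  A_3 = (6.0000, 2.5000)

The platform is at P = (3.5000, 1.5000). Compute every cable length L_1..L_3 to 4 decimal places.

(1.5811, 4.9497, 2.6926)

L_1: Δ = A_1−P = (-0.5000, -1.5000) → ‖Δ‖ = √2.5000 = 1.5811
L_2: Δ = A_2−P = (-3.5000, 3.5000) → ‖Δ‖ = √24.5000 = 4.9497
L_3: Δ = A_3−P = (2.5000, 1.0000) → ‖Δ‖ = √7.2500 = 2.6926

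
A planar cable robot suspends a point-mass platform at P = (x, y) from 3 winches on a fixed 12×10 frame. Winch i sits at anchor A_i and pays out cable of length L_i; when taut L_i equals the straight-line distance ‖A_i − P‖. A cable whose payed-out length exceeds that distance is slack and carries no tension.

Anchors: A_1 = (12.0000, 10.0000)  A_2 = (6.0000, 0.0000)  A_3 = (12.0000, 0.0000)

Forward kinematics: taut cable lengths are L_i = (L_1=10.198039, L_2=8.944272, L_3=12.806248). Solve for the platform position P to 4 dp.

(2.0000, 8.0000)

expand ‖A_i−P‖²=L_i² and subtract eq 1 (k_i ≔ ‖A_i‖²−L_i²)
k_1 = 144.0000+100.0000−104.0000 = 140.0000
eq1−eq2 → [12.0000  20.0000]·P = 184.0000
eq1−eq3 → [0.0000  20.0000]·P = 160.0000
2×2 solve → P = (2.0000, 8.0000)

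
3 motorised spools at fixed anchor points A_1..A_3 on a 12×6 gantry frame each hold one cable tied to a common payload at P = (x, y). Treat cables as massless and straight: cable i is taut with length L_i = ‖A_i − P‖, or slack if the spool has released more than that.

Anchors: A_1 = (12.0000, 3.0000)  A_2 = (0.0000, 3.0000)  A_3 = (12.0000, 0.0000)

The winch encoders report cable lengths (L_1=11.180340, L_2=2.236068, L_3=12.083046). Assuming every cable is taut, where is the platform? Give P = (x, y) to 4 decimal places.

expand ‖A_i−P‖²=L_i² and subtract eq 1 (k_i ≔ ‖A_i‖²−L_i²)
k_1 = 144.0000+9.0000−125.0000 = 28.0000
eq1−eq2 → [24.0000  0.0000]·P = 24.0000
eq1−eq3 → [0.0000  6.0000]·P = 30.0000
2×2 solve → P = (1.0000, 5.0000)

(1.0000, 5.0000)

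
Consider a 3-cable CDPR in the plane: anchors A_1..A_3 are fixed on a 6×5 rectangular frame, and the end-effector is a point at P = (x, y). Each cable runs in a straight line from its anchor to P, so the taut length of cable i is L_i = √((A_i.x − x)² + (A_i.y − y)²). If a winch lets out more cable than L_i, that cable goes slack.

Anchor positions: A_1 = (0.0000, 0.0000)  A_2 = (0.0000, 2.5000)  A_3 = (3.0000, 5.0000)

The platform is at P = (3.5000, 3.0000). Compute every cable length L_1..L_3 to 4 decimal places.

(4.6098, 3.5355, 2.0616)

cable 1: Δx=-3.5000, Δy=-3.0000; L_1 = √(Δx²+Δy²) = 4.6098
cable 2: Δx=-3.5000, Δy=-0.5000; L_2 = √(Δx²+Δy²) = 3.5355
cable 3: Δx=-0.5000, Δy=2.0000; L_3 = √(Δx²+Δy²) = 2.0616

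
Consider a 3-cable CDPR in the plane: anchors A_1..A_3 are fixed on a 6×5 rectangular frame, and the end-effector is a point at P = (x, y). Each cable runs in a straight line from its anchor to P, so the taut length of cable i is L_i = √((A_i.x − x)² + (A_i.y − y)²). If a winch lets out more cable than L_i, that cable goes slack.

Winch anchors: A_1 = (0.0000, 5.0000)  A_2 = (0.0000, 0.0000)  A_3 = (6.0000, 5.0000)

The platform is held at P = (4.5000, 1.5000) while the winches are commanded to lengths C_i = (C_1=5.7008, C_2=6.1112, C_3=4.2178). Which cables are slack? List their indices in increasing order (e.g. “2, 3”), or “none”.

cable 1: L_1 = ‖A_1−P‖ = 5.7009;  C_1 = 5.7008 → taut
cable 2: L_2 = ‖A_2−P‖ = 4.7434;  C_2 = 6.1112 → slack
cable 3: L_3 = ‖A_3−P‖ = 3.8079;  C_3 = 4.2178 → slack

2, 3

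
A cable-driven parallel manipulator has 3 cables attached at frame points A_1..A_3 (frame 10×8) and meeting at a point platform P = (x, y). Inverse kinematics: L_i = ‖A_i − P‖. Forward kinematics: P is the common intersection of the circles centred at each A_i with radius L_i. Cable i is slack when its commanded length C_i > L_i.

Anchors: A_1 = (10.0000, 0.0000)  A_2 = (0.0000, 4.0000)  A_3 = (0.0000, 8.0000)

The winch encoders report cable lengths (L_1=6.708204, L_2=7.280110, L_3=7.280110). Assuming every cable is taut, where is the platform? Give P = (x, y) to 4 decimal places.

(7.0000, 6.0000)

expand ‖A_i−P‖²=L_i² and subtract eq 1 (q_i ≔ ‖A_i‖²−L_i²)
q_1 = 100.0000+0.0000−45.0000 = 55.0000
eq1−eq2 → [20.0000  -8.0000]·P = 92.0000
eq1−eq3 → [20.0000  -16.0000]·P = 44.0000
2×2 solve → P = (7.0000, 6.0000)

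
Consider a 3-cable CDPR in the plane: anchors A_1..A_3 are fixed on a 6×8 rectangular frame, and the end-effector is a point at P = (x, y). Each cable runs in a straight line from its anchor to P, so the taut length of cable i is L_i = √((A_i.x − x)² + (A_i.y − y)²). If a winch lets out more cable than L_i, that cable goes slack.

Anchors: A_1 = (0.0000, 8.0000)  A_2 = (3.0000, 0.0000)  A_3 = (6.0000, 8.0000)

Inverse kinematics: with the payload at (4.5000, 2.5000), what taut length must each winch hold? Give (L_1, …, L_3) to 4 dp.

cable 1: Δx=-4.5000, Δy=5.5000; L_1 = √(Δx²+Δy²) = 7.1063
cable 2: Δx=-1.5000, Δy=-2.5000; L_2 = √(Δx²+Δy²) = 2.9155
cable 3: Δx=1.5000, Δy=5.5000; L_3 = √(Δx²+Δy²) = 5.7009

(7.1063, 2.9155, 5.7009)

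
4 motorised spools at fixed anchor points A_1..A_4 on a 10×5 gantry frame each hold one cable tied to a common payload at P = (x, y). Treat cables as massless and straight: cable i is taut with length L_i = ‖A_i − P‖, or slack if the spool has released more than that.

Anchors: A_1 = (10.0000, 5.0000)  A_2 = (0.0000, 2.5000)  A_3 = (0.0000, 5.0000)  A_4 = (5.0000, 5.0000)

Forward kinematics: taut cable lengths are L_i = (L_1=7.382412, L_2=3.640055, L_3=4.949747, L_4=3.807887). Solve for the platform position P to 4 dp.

circle eqns → linear via eq_j − eq_1; set q_j = A_j·A_j − L_j²
q_1 = 100.0000+25.0000−54.5000 = 70.5000
20.0000·x + 5.0000·y = q_1−q_2 = 77.5000
20.0000·x + 0.0000·y = q_1−q_3 = 70.0000
10.0000·x + 0.0000·y = q_1−q_4 = 35.0000
solve first two rows → x=3.5000, y=1.5000
check cable 4: ‖A_4−P‖² = 14.5000 ≈ L_4² = 14.5000 ✓

(3.5000, 1.5000)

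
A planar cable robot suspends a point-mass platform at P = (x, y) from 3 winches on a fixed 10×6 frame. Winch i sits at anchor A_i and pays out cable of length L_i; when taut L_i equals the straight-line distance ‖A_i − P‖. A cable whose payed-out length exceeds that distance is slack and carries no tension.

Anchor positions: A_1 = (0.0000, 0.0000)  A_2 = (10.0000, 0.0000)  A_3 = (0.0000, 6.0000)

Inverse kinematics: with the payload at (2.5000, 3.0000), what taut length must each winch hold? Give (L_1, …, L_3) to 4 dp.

cable 1: Δx=-2.5000, Δy=-3.0000; L_1 = √(Δx²+Δy²) = 3.9051
cable 2: Δx=7.5000, Δy=-3.0000; L_2 = √(Δx²+Δy²) = 8.0777
cable 3: Δx=-2.5000, Δy=3.0000; L_3 = √(Δx²+Δy²) = 3.9051

(3.9051, 8.0777, 3.9051)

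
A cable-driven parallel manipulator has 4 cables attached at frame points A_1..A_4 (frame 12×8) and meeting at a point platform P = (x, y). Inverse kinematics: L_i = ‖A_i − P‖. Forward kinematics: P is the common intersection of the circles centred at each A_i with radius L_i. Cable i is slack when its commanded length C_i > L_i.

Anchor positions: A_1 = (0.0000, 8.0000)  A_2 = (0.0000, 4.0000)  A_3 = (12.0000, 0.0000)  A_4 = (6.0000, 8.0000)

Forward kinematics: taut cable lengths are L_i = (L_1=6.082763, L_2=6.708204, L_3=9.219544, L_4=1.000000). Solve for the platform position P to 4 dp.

(6.0000, 7.0000)

expand ‖A_i−P‖²=L_i² and subtract eq 1 (k_i ≔ ‖A_i‖²−L_i²)
k_1 = 0.0000+64.0000−37.0000 = 27.0000
eq1−eq2 → [0.0000  8.0000]·P = 56.0000
eq1−eq3 → [-24.0000  16.0000]·P = -32.0000
eq1−eq4 → [-12.0000  0.0000]·P = -72.0000
2×2 solve → P = (6.0000, 7.0000)
check cable 4: ‖A_4−P‖² = 1.0000 ≈ L_4² = 1.0000 ✓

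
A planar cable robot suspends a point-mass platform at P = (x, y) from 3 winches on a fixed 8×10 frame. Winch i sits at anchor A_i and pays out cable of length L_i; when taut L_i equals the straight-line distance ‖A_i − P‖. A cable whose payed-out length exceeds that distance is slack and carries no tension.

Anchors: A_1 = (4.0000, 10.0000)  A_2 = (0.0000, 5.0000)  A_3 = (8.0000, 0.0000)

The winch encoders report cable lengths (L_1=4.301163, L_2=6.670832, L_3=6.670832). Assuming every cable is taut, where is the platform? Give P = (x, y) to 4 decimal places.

each cable: (A_i−P)·(A_i−P) = L_i²; let q_i = ‖A_i‖²−L_i²
q_1 = 16.0000+100.0000−18.5000 = 97.5000
row 1: 8.0000x + 10.0000y = 117.0000  (q_2=-19.5000)
row 2: -8.0000x + 20.0000y = 78.0000  (q_3=19.5000)
Cramer on rows 1–2 → x = 6.5000, y = 6.5000

(6.5000, 6.5000)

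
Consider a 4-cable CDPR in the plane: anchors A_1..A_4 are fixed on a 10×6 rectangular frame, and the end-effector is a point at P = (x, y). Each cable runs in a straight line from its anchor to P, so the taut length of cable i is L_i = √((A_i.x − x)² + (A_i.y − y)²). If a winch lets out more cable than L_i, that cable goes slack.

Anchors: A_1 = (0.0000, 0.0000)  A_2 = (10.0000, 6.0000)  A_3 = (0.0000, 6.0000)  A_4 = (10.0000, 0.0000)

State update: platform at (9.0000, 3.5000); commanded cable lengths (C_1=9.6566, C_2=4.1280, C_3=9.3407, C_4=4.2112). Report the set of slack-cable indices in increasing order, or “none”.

cable 1: L_1 = ‖A_1−P‖ = 9.6566;  C_1 = 9.6566 → taut
cable 2: L_2 = ‖A_2−P‖ = 2.6926;  C_2 = 4.1280 → slack
cable 3: L_3 = ‖A_3−P‖ = 9.3408;  C_3 = 9.3407 → taut
cable 4: L_4 = ‖A_4−P‖ = 3.6401;  C_4 = 4.2112 → slack

2, 4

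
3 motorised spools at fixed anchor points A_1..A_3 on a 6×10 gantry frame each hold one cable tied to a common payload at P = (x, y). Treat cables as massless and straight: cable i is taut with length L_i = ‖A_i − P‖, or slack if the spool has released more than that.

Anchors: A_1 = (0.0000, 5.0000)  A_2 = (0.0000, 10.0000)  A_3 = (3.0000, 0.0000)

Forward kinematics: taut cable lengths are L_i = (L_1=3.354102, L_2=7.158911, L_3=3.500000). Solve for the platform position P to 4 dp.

each cable: (A_i−P)·(A_i−P) = L_i²; let c_i = ‖A_i‖²−L_i²
c_1 = 0.0000+25.0000−11.2500 = 13.7500
row 1: 0.0000x − 10.0000y = -35.0000  (c_2=48.7500)
row 2: -6.0000x + 10.0000y = 17.0000  (c_3=-3.2500)
Cramer on rows 1–2 → x = 3.0000, y = 3.5000

(3.0000, 3.5000)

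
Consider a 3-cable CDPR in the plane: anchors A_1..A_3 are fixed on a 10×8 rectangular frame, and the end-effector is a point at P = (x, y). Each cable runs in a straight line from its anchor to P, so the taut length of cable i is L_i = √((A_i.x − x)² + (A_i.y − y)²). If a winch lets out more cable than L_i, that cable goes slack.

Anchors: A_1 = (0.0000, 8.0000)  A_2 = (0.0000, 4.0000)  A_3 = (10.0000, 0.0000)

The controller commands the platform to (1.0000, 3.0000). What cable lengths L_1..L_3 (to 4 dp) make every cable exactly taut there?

cable 1: Δx=-1.0000, Δy=5.0000; L_1 = √(Δx²+Δy²) = 5.0990
cable 2: Δx=-1.0000, Δy=1.0000; L_2 = √(Δx²+Δy²) = 1.4142
cable 3: Δx=9.0000, Δy=-3.0000; L_3 = √(Δx²+Δy²) = 9.4868

(5.0990, 1.4142, 9.4868)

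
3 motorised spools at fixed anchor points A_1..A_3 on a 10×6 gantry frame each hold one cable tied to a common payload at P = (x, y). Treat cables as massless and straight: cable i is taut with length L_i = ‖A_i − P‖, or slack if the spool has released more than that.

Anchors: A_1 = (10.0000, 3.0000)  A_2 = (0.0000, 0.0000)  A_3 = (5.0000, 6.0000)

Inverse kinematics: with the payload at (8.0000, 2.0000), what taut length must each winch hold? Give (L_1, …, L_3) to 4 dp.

(2.2361, 8.2462, 5.0000)

L_1: Δ = A_1−P = (2.0000, 1.0000) → ‖Δ‖ = √5.0000 = 2.2361
L_2: Δ = A_2−P = (-8.0000, -2.0000) → ‖Δ‖ = √68.0000 = 8.2462
L_3: Δ = A_3−P = (-3.0000, 4.0000) → ‖Δ‖ = √25.0000 = 5.0000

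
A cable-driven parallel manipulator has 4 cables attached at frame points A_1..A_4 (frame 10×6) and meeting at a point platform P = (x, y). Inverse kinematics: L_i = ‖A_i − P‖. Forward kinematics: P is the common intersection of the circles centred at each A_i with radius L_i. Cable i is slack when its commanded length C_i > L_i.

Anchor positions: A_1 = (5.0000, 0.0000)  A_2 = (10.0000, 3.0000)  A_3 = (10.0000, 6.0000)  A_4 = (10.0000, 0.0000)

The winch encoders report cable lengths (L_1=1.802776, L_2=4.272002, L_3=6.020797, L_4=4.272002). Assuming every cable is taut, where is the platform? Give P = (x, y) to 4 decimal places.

expand ‖A_i−P‖²=L_i² and subtract eq 1 (k_i ≔ ‖A_i‖²−L_i²)
k_1 = 25.0000+0.0000−3.2500 = 21.7500
eq1−eq2 → [-10.0000  -6.0000]·P = -69.0000
eq1−eq3 → [-10.0000  -12.0000]·P = -78.0000
eq1−eq4 → [-10.0000  0.0000]·P = -60.0000
2×2 solve → P = (6.0000, 1.5000)
check cable 4: ‖A_4−P‖² = 18.2500 ≈ L_4² = 18.2500 ✓

(6.0000, 1.5000)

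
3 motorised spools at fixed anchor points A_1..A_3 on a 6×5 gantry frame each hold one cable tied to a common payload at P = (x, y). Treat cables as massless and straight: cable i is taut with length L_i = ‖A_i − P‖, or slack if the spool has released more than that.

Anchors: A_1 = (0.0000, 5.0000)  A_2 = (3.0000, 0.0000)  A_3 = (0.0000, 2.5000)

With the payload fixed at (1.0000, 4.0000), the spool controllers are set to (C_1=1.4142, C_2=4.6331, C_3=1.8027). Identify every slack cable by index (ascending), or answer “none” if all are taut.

cable 1: L_1 = ‖A_1−P‖ = 1.4142;  C_1 = 1.4142 → taut
cable 2: L_2 = ‖A_2−P‖ = 4.4721;  C_2 = 4.6331 → slack
cable 3: L_3 = ‖A_3−P‖ = 1.8028;  C_3 = 1.8027 → taut

2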